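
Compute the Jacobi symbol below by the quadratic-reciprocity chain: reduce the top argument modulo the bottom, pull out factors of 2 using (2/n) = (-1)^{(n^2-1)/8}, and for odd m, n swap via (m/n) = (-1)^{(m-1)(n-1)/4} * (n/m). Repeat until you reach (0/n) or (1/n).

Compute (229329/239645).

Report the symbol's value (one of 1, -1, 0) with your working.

reciprocity: (229329/239645) = +1·(239645/229329) since 229329 mod 4 = 1, 239645 mod 4 = 1; sign now +1
(239645/229329) = (10316/229329)   [reduce mod 229329]
10316 = 2^2·2579; (2/229329) = +1 since 229329 mod 8 = 1, so (10316/229329) = (+1)^2·(2579/229329); sign now +1
reciprocity: (2579/229329) = +1·(229329/2579) since 2579 mod 4 = 3, 229329 mod 4 = 1; sign now +1
(229329/2579) = (2377/2579)   [reduce mod 2579]
reciprocity: (2377/2579) = +1·(2579/2377) since 2377 mod 4 = 1, 2579 mod 4 = 3; sign now +1
(2579/2377) = (202/2377)   [reduce mod 2377]
202 = 2^1·101; (2/2377) = +1 since 2377 mod 8 = 1, so (202/2377) = (+1)^1·(101/2377); sign now +1
reciprocity: (101/2377) = +1·(2377/101) since 101 mod 4 = 1, 2377 mod 4 = 1; sign now +1
(2377/101) = (54/101)   [reduce mod 101]
54 = 2^1·27; (2/101) = -1 since 101 mod 8 = 5, so (54/101) = (-1)^1·(27/101); sign now -1
reciprocity: (27/101) = +1·(101/27) since 27 mod 4 = 3, 101 mod 4 = 1; sign now -1
(101/27) = (20/27)   [reduce mod 27]
20 = 2^2·5; (2/27) = -1 since 27 mod 8 = 3, so (20/27) = (-1)^2·(5/27); sign now -1
reciprocity: (5/27) = +1·(27/5) since 5 mod 4 = 1, 27 mod 4 = 3; sign now -1
(27/5) = (2/5)   [reduce mod 5]
2 = 2^1·1; (2/5) = -1 since 5 mod 8 = 5, so (2/5) = (-1)^1·(1/5); sign now +1
(1/5) = 1; final value = sign = +1

1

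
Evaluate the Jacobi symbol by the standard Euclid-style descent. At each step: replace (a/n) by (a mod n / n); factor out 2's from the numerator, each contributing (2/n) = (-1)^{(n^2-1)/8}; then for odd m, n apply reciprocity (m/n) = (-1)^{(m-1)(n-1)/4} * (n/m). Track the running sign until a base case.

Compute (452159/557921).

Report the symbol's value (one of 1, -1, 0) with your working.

1

reciprocity: (452159/557921) = +1·(557921/452159) since 452159 mod 4 = 3, 557921 mod 4 = 1; sign now +1
(557921/452159) = (105762/452159)   [reduce mod 452159]
105762 = 2^1·52881; (2/452159) = +1 since 452159 mod 8 = 7, so (105762/452159) = (+1)^1·(52881/452159); sign now +1
reciprocity: (52881/452159) = +1·(452159/52881) since 52881 mod 4 = 1, 452159 mod 4 = 3; sign now +1
(452159/52881) = (29111/52881)   [reduce mod 52881]
reciprocity: (29111/52881) = +1·(52881/29111) since 29111 mod 4 = 3, 52881 mod 4 = 1; sign now +1
(52881/29111) = (23770/29111)   [reduce mod 29111]
23770 = 2^1·11885; (2/29111) = +1 since 29111 mod 8 = 7, so (23770/29111) = (+1)^1·(11885/29111); sign now +1
reciprocity: (11885/29111) = +1·(29111/11885) since 11885 mod 4 = 1, 29111 mod 4 = 3; sign now +1
(29111/11885) = (5341/11885)   [reduce mod 11885]
reciprocity: (5341/11885) = +1·(11885/5341) since 5341 mod 4 = 1, 11885 mod 4 = 1; sign now +1
(11885/5341) = (1203/5341)   [reduce mod 5341]
reciprocity: (1203/5341) = +1·(5341/1203) since 1203 mod 4 = 3, 5341 mod 4 = 1; sign now +1
(5341/1203) = (529/1203)   [reduce mod 1203]
reciprocity: (529/1203) = +1·(1203/529) since 529 mod 4 = 1, 1203 mod 4 = 3; sign now +1
(1203/529) = (145/529)   [reduce mod 529]
reciprocity: (145/529) = +1·(529/145) since 145 mod 4 = 1, 529 mod 4 = 1; sign now +1
(529/145) = (94/145)   [reduce mod 145]
94 = 2^1·47; (2/145) = +1 since 145 mod 8 = 1, so (94/145) = (+1)^1·(47/145); sign now +1
reciprocity: (47/145) = +1·(145/47) since 47 mod 4 = 3, 145 mod 4 = 1; sign now +1
(145/47) = (4/47)   [reduce mod 47]
4 = 2^2·1; (2/47) = +1 since 47 mod 8 = 7, so (4/47) = (+1)^2·(1/47); sign now +1
(1/47) = 1; final value = sign = +1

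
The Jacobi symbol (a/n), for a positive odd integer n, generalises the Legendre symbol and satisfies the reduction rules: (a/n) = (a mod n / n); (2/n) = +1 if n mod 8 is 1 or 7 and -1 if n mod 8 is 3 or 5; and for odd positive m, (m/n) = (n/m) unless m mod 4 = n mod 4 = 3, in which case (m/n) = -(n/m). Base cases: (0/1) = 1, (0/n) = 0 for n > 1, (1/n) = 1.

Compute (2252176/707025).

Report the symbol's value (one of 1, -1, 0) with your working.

-1

(2252176/707025) = (131101/707025)   [reduce mod 707025]
reciprocity: (131101/707025) = +1·(707025/131101) since 131101 mod 4 = 1, 707025 mod 4 = 1; sign now +1
(707025/131101) = (51520/131101)   [reduce mod 131101]
51520 = 2^6·805; (2/131101) = -1 since 131101 mod 8 = 5, so (51520/131101) = (-1)^6·(805/131101); sign now +1
reciprocity: (805/131101) = +1·(131101/805) since 805 mod 4 = 1, 131101 mod 4 = 1; sign now +1
(131101/805) = (691/805)   [reduce mod 805]
reciprocity: (691/805) = +1·(805/691) since 691 mod 4 = 3, 805 mod 4 = 1; sign now +1
(805/691) = (114/691)   [reduce mod 691]
114 = 2^1·57; (2/691) = -1 since 691 mod 8 = 3, so (114/691) = (-1)^1·(57/691); sign now -1
reciprocity: (57/691) = +1·(691/57) since 57 mod 4 = 1, 691 mod 4 = 3; sign now -1
(691/57) = (7/57)   [reduce mod 57]
reciprocity: (7/57) = +1·(57/7) since 7 mod 4 = 3, 57 mod 4 = 1; sign now -1
(57/7) = (1/7)   [reduce mod 7]
(1/7) = 1; final value = sign = -1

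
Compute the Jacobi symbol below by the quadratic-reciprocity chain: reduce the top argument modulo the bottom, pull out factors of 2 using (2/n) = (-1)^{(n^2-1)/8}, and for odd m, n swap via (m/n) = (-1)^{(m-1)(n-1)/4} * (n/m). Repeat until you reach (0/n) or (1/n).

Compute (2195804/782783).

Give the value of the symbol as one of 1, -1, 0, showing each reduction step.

(2195804/782783): 2195804 mod 782783 = 630238, so (2195804/782783) = (630238/782783)
factor out 2^1: 630238 = 2^1·315119; with 782783 mod 8 = 7, (2/782783) = +1; sign now +1; continue with (315119/782783)
flip (315119/782783) -> (782783/315119): both odd, 315119 mod 4 = 3, 782783 mod 4 = 3, so the flip contributes -1; sign now -1
(782783/315119): 782783 mod 315119 = 152545, so (782783/315119) = (152545/315119)
flip (152545/315119) -> (315119/152545): both odd, 152545 mod 4 = 1, 315119 mod 4 = 3, so the flip contributes +1; sign now -1
(315119/152545): 315119 mod 152545 = 10029, so (315119/152545) = (10029/152545)
flip (10029/152545) -> (152545/10029): both odd, 10029 mod 4 = 1, 152545 mod 4 = 1, so the flip contributes +1; sign now -1
(152545/10029): 152545 mod 10029 = 2110, so (152545/10029) = (2110/10029)
factor out 2^1: 2110 = 2^1·1055; with 10029 mod 8 = 5, (2/10029) = -1; sign now +1; continue with (1055/10029)
flip (1055/10029) -> (10029/1055): both odd, 1055 mod 4 = 3, 10029 mod 4 = 1, so the flip contributes +1; sign now +1
(10029/1055): 10029 mod 1055 = 534, so (10029/1055) = (534/1055)
factor out 2^1: 534 = 2^1·267; with 1055 mod 8 = 7, (2/1055) = +1; sign now +1; continue with (267/1055)
flip (267/1055) -> (1055/267): both odd, 267 mod 4 = 3, 1055 mod 4 = 3, so the flip contributes -1; sign now -1
(1055/267): 1055 mod 267 = 254, so (1055/267) = (254/267)
factor out 2^1: 254 = 2^1·127; with 267 mod 8 = 3, (2/267) = -1; sign now +1; continue with (127/267)
flip (127/267) -> (267/127): both odd, 127 mod 4 = 3, 267 mod 4 = 3, so the flip contributes -1; sign now -1
(267/127): 267 mod 127 = 13, so (267/127) = (13/127)
flip (13/127) -> (127/13): both odd, 13 mod 4 = 1, 127 mod 4 = 3, so the flip contributes +1; sign now -1
(127/13): 127 mod 13 = 10, so (127/13) = (10/13)
factor out 2^1: 10 = 2^1·5; with 13 mod 8 = 5, (2/13) = -1; sign now +1; continue with (5/13)
flip (5/13) -> (13/5): both odd, 5 mod 4 = 1, 13 mod 4 = 1, so the flip contributes +1; sign now +1
(13/5): 13 mod 5 = 3, so (13/5) = (3/5)
flip (3/5) -> (5/3): both odd, 3 mod 4 = 3, 5 mod 4 = 1, so the flip contributes +1; sign now +1
(5/3): 5 mod 3 = 2, so (5/3) = (2/3)
factor out 2^1: 2 = 2^1·1; with 3 mod 8 = 3, (2/3) = -1; sign now -1; continue with (1/3)
reached (1/3) = 1, so the symbol is -1

-1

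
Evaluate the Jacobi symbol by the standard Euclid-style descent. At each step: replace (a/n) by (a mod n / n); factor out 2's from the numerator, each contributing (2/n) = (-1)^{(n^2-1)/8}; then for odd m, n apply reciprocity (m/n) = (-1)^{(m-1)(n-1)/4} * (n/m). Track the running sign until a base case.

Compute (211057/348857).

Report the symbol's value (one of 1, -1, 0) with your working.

flip (211057/348857) -> (348857/211057): both odd, 211057 mod 4 = 1, 348857 mod 4 = 1, so the flip contributes +1; sign now +1
(348857/211057): 348857 mod 211057 = 137800, so (348857/211057) = (137800/211057)
factor out 2^3: 137800 = 2^3·17225; with 211057 mod 8 = 1, (2/211057) = +1; sign now +1; continue with (17225/211057)
flip (17225/211057) -> (211057/17225): both odd, 17225 mod 4 = 1, 211057 mod 4 = 1, so the flip contributes +1; sign now +1
(211057/17225): 211057 mod 17225 = 4357, so (211057/17225) = (4357/17225)
flip (4357/17225) -> (17225/4357): both odd, 4357 mod 4 = 1, 17225 mod 4 = 1, so the flip contributes +1; sign now +1
(17225/4357): 17225 mod 4357 = 4154, so (17225/4357) = (4154/4357)
factor out 2^1: 4154 = 2^1·2077; with 4357 mod 8 = 5, (2/4357) = -1; sign now -1; continue with (2077/4357)
flip (2077/4357) -> (4357/2077): both odd, 2077 mod 4 = 1, 4357 mod 4 = 1, so the flip contributes +1; sign now -1
(4357/2077): 4357 mod 2077 = 203, so (4357/2077) = (203/2077)
flip (203/2077) -> (2077/203): both odd, 203 mod 4 = 3, 2077 mod 4 = 1, so the flip contributes +1; sign now -1
(2077/203): 2077 mod 203 = 47, so (2077/203) = (47/203)
flip (47/203) -> (203/47): both odd, 47 mod 4 = 3, 203 mod 4 = 3, so the flip contributes -1; sign now +1
(203/47): 203 mod 47 = 15, so (203/47) = (15/47)
flip (15/47) -> (47/15): both odd, 15 mod 4 = 3, 47 mod 4 = 3, so the flip contributes -1; sign now -1
(47/15): 47 mod 15 = 2, so (47/15) = (2/15)
factor out 2^1: 2 = 2^1·1; with 15 mod 8 = 7, (2/15) = +1; sign now -1; continue with (1/15)
reached (1/15) = 1, so the symbol is -1

-1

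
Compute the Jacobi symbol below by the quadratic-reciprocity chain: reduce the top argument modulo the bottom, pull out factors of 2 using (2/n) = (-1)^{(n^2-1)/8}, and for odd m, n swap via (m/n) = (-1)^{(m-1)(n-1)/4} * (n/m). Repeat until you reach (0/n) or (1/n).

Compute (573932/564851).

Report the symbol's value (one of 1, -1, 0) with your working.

(573932/564851): 573932 mod 564851 = 9081, so (573932/564851) = (9081/564851)
flip (9081/564851) -> (564851/9081): both odd, 9081 mod 4 = 1, 564851 mod 4 = 3, so the flip contributes +1; sign now +1
(564851/9081): 564851 mod 9081 = 1829, so (564851/9081) = (1829/9081)
flip (1829/9081) -> (9081/1829): both odd, 1829 mod 4 = 1, 9081 mod 4 = 1, so the flip contributes +1; sign now +1
(9081/1829): 9081 mod 1829 = 1765, so (9081/1829) = (1765/1829)
flip (1765/1829) -> (1829/1765): both odd, 1765 mod 4 = 1, 1829 mod 4 = 1, so the flip contributes +1; sign now +1
(1829/1765): 1829 mod 1765 = 64, so (1829/1765) = (64/1765)
factor out 2^6: 64 = 2^6·1; with 1765 mod 8 = 5, (2/1765) = -1; sign now +1; continue with (1/1765)
reached (1/1765) = 1, so the symbol is +1

1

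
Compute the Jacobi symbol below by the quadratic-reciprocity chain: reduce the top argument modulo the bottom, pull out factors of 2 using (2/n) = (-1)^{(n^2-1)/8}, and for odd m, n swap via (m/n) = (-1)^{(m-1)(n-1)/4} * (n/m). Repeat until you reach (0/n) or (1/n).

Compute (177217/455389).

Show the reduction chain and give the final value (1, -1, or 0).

-1

reciprocity: (177217/455389) = +1·(455389/177217) since 177217 mod 4 = 1, 455389 mod 4 = 1; sign now +1
(455389/177217) = (100955/177217)   [reduce mod 177217]
reciprocity: (100955/177217) = +1·(177217/100955) since 100955 mod 4 = 3, 177217 mod 4 = 1; sign now +1
(177217/100955) = (76262/100955)   [reduce mod 100955]
76262 = 2^1·38131; (2/100955) = -1 since 100955 mod 8 = 3, so (76262/100955) = (-1)^1·(38131/100955); sign now -1
reciprocity: (38131/100955) = -1·(100955/38131) since 38131 mod 4 = 3, 100955 mod 4 = 3; sign now +1
(100955/38131) = (24693/38131)   [reduce mod 38131]
reciprocity: (24693/38131) = +1·(38131/24693) since 24693 mod 4 = 1, 38131 mod 4 = 3; sign now +1
(38131/24693) = (13438/24693)   [reduce mod 24693]
13438 = 2^1·6719; (2/24693) = -1 since 24693 mod 8 = 5, so (13438/24693) = (-1)^1·(6719/24693); sign now -1
reciprocity: (6719/24693) = +1·(24693/6719) since 6719 mod 4 = 3, 24693 mod 4 = 1; sign now -1
(24693/6719) = (4536/6719)   [reduce mod 6719]
4536 = 2^3·567; (2/6719) = +1 since 6719 mod 8 = 7, so (4536/6719) = (+1)^3·(567/6719); sign now -1
reciprocity: (567/6719) = -1·(6719/567) since 567 mod 4 = 3, 6719 mod 4 = 3; sign now +1
(6719/567) = (482/567)   [reduce mod 567]
482 = 2^1·241; (2/567) = +1 since 567 mod 8 = 7, so (482/567) = (+1)^1·(241/567); sign now +1
reciprocity: (241/567) = +1·(567/241) since 241 mod 4 = 1, 567 mod 4 = 3; sign now +1
(567/241) = (85/241)   [reduce mod 241]
reciprocity: (85/241) = +1·(241/85) since 85 mod 4 = 1, 241 mod 4 = 1; sign now +1
(241/85) = (71/85)   [reduce mod 85]
reciprocity: (71/85) = +1·(85/71) since 71 mod 4 = 3, 85 mod 4 = 1; sign now +1
(85/71) = (14/71)   [reduce mod 71]
14 = 2^1·7; (2/71) = +1 since 71 mod 8 = 7, so (14/71) = (+1)^1·(7/71); sign now +1
reciprocity: (7/71) = -1·(71/7) since 7 mod 4 = 3, 71 mod 4 = 3; sign now -1
(71/7) = (1/7)   [reduce mod 7]
(1/7) = 1; final value = sign = -1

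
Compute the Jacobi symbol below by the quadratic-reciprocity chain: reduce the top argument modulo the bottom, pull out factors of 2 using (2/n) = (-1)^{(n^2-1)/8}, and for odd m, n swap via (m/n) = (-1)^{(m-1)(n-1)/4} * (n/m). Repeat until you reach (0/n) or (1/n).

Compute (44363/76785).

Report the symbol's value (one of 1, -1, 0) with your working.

1

flip (44363/76785) -> (76785/44363): both odd, 44363 mod 4 = 3, 76785 mod 4 = 1, so the flip contributes +1; sign now +1
(76785/44363): 76785 mod 44363 = 32422, so (76785/44363) = (32422/44363)
factor out 2^1: 32422 = 2^1·16211; with 44363 mod 8 = 3, (2/44363) = -1; sign now -1; continue with (16211/44363)
flip (16211/44363) -> (44363/16211): both odd, 16211 mod 4 = 3, 44363 mod 4 = 3, so the flip contributes -1; sign now +1
(44363/16211): 44363 mod 16211 = 11941, so (44363/16211) = (11941/16211)
flip (11941/16211) -> (16211/11941): both odd, 11941 mod 4 = 1, 16211 mod 4 = 3, so the flip contributes +1; sign now +1
(16211/11941): 16211 mod 11941 = 4270, so (16211/11941) = (4270/11941)
factor out 2^1: 4270 = 2^1·2135; with 11941 mod 8 = 5, (2/11941) = -1; sign now -1; continue with (2135/11941)
flip (2135/11941) -> (11941/2135): both odd, 2135 mod 4 = 3, 11941 mod 4 = 1, so the flip contributes +1; sign now -1
(11941/2135): 11941 mod 2135 = 1266, so (11941/2135) = (1266/2135)
factor out 2^1: 1266 = 2^1·633; with 2135 mod 8 = 7, (2/2135) = +1; sign now -1; continue with (633/2135)
flip (633/2135) -> (2135/633): both odd, 633 mod 4 = 1, 2135 mod 4 = 3, so the flip contributes +1; sign now -1
(2135/633): 2135 mod 633 = 236, so (2135/633) = (236/633)
factor out 2^2: 236 = 2^2·59; with 633 mod 8 = 1, (2/633) = +1; sign now -1; continue with (59/633)
flip (59/633) -> (633/59): both odd, 59 mod 4 = 3, 633 mod 4 = 1, so the flip contributes +1; sign now -1
(633/59): 633 mod 59 = 43, so (633/59) = (43/59)
flip (43/59) -> (59/43): both odd, 43 mod 4 = 3, 59 mod 4 = 3, so the flip contributes -1; sign now +1
(59/43): 59 mod 43 = 16, so (59/43) = (16/43)
factor out 2^4: 16 = 2^4·1; with 43 mod 8 = 3, (2/43) = -1; sign now +1; continue with (1/43)
reached (1/43) = 1, so the symbol is +1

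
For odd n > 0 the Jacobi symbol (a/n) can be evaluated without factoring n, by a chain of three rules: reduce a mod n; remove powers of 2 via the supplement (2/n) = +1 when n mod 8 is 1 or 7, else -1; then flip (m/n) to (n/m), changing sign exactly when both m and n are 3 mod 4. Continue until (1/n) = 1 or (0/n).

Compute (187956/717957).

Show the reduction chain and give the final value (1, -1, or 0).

0

factor out 2^2: 187956 = 2^2·46989; with 717957 mod 8 = 5, (2/717957) = -1; sign now +1; continue with (46989/717957)
flip (46989/717957) -> (717957/46989): both odd, 46989 mod 4 = 1, 717957 mod 4 = 1, so the flip contributes +1; sign now +1
(717957/46989): 717957 mod 46989 = 13122, so (717957/46989) = (13122/46989)
factor out 2^1: 13122 = 2^1·6561; with 46989 mod 8 = 5, (2/46989) = -1; sign now -1; continue with (6561/46989)
flip (6561/46989) -> (46989/6561): both odd, 6561 mod 4 = 1, 46989 mod 4 = 1, so the flip contributes +1; sign now -1
(46989/6561): 46989 mod 6561 = 1062, so (46989/6561) = (1062/6561)
factor out 2^1: 1062 = 2^1·531; with 6561 mod 8 = 1, (2/6561) = +1; sign now -1; continue with (531/6561)
flip (531/6561) -> (6561/531): both odd, 531 mod 4 = 3, 6561 mod 4 = 1, so the flip contributes +1; sign now -1
(6561/531): 6561 mod 531 = 189, so (6561/531) = (189/531)
flip (189/531) -> (531/189): both odd, 189 mod 4 = 1, 531 mod 4 = 3, so the flip contributes +1; sign now -1
(531/189): 531 mod 189 = 153, so (531/189) = (153/189)
flip (153/189) -> (189/153): both odd, 153 mod 4 = 1, 189 mod 4 = 1, so the flip contributes +1; sign now -1
(189/153): 189 mod 153 = 36, so (189/153) = (36/153)
factor out 2^2: 36 = 2^2·9; with 153 mod 8 = 1, (2/153) = +1; sign now -1; continue with (9/153)
flip (9/153) -> (153/9): both odd, 9 mod 4 = 1, 153 mod 4 = 1, so the flip contributes +1; sign now -1
(153/9): 153 mod 9 = 0, so (153/9) = (0/9)
reached (0/9); gcd(a, n) > 1, so (0/9) = 0 and the symbol is 0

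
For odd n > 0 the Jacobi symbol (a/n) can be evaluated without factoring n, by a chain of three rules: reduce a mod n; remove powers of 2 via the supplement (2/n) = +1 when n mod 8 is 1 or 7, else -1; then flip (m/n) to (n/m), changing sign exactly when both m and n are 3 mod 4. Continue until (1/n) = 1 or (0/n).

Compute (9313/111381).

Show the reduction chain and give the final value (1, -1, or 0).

-1

reciprocity: (9313/111381) = +1·(111381/9313) since 9313 mod 4 = 1, 111381 mod 4 = 1; sign now +1
(111381/9313) = (8938/9313)   [reduce mod 9313]
8938 = 2^1·4469; (2/9313) = +1 since 9313 mod 8 = 1, so (8938/9313) = (+1)^1·(4469/9313); sign now +1
reciprocity: (4469/9313) = +1·(9313/4469) since 4469 mod 4 = 1, 9313 mod 4 = 1; sign now +1
(9313/4469) = (375/4469)   [reduce mod 4469]
reciprocity: (375/4469) = +1·(4469/375) since 375 mod 4 = 3, 4469 mod 4 = 1; sign now +1
(4469/375) = (344/375)   [reduce mod 375]
344 = 2^3·43; (2/375) = +1 since 375 mod 8 = 7, so (344/375) = (+1)^3·(43/375); sign now +1
reciprocity: (43/375) = -1·(375/43) since 43 mod 4 = 3, 375 mod 4 = 3; sign now -1
(375/43) = (31/43)   [reduce mod 43]
reciprocity: (31/43) = -1·(43/31) since 31 mod 4 = 3, 43 mod 4 = 3; sign now +1
(43/31) = (12/31)   [reduce mod 31]
12 = 2^2·3; (2/31) = +1 since 31 mod 8 = 7, so (12/31) = (+1)^2·(3/31); sign now +1
reciprocity: (3/31) = -1·(31/3) since 3 mod 4 = 3, 31 mod 4 = 3; sign now -1
(31/3) = (1/3)   [reduce mod 3]
(1/3) = 1; final value = sign = -1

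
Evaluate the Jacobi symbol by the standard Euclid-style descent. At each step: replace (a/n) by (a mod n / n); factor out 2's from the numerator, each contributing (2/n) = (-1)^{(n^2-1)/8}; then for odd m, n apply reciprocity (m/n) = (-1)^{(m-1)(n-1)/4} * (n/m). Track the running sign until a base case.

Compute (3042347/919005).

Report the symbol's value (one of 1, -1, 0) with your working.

-1

(3042347/919005) = (285332/919005)   [reduce mod 919005]
285332 = 2^2·71333; (2/919005) = -1 since 919005 mod 8 = 5, so (285332/919005) = (-1)^2·(71333/919005); sign now +1
reciprocity: (71333/919005) = +1·(919005/71333) since 71333 mod 4 = 1, 919005 mod 4 = 1; sign now +1
(919005/71333) = (63009/71333)   [reduce mod 71333]
reciprocity: (63009/71333) = +1·(71333/63009) since 63009 mod 4 = 1, 71333 mod 4 = 1; sign now +1
(71333/63009) = (8324/63009)   [reduce mod 63009]
8324 = 2^2·2081; (2/63009) = +1 since 63009 mod 8 = 1, so (8324/63009) = (+1)^2·(2081/63009); sign now +1
reciprocity: (2081/63009) = +1·(63009/2081) since 2081 mod 4 = 1, 63009 mod 4 = 1; sign now +1
(63009/2081) = (579/2081)   [reduce mod 2081]
reciprocity: (579/2081) = +1·(2081/579) since 579 mod 4 = 3, 2081 mod 4 = 1; sign now +1
(2081/579) = (344/579)   [reduce mod 579]
344 = 2^3·43; (2/579) = -1 since 579 mod 8 = 3, so (344/579) = (-1)^3·(43/579); sign now -1
reciprocity: (43/579) = -1·(579/43) since 43 mod 4 = 3, 579 mod 4 = 3; sign now +1
(579/43) = (20/43)   [reduce mod 43]
20 = 2^2·5; (2/43) = -1 since 43 mod 8 = 3, so (20/43) = (-1)^2·(5/43); sign now +1
reciprocity: (5/43) = +1·(43/5) since 5 mod 4 = 1, 43 mod 4 = 3; sign now +1
(43/5) = (3/5)   [reduce mod 5]
reciprocity: (3/5) = +1·(5/3) since 3 mod 4 = 3, 5 mod 4 = 1; sign now +1
(5/3) = (2/3)   [reduce mod 3]
2 = 2^1·1; (2/3) = -1 since 3 mod 8 = 3, so (2/3) = (-1)^1·(1/3); sign now -1
(1/3) = 1; final value = sign = -1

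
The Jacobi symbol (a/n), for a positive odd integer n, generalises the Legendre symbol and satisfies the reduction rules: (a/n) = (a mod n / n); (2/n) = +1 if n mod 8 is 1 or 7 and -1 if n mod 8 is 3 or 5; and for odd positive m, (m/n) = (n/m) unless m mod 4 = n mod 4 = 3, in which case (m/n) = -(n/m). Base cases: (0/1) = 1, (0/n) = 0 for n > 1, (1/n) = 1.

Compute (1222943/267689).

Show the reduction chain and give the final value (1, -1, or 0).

1

(1222943/267689) = (152187/267689)   [reduce mod 267689]
reciprocity: (152187/267689) = +1·(267689/152187) since 152187 mod 4 = 3, 267689 mod 4 = 1; sign now +1
(267689/152187) = (115502/152187)   [reduce mod 152187]
115502 = 2^1·57751; (2/152187) = -1 since 152187 mod 8 = 3, so (115502/152187) = (-1)^1·(57751/152187); sign now -1
reciprocity: (57751/152187) = -1·(152187/57751) since 57751 mod 4 = 3, 152187 mod 4 = 3; sign now +1
(152187/57751) = (36685/57751)   [reduce mod 57751]
reciprocity: (36685/57751) = +1·(57751/36685) since 36685 mod 4 = 1, 57751 mod 4 = 3; sign now +1
(57751/36685) = (21066/36685)   [reduce mod 36685]
21066 = 2^1·10533; (2/36685) = -1 since 36685 mod 8 = 5, so (21066/36685) = (-1)^1·(10533/36685); sign now -1
reciprocity: (10533/36685) = +1·(36685/10533) since 10533 mod 4 = 1, 36685 mod 4 = 1; sign now -1
(36685/10533) = (5086/10533)   [reduce mod 10533]
5086 = 2^1·2543; (2/10533) = -1 since 10533 mod 8 = 5, so (5086/10533) = (-1)^1·(2543/10533); sign now +1
reciprocity: (2543/10533) = +1·(10533/2543) since 2543 mod 4 = 3, 10533 mod 4 = 1; sign now +1
(10533/2543) = (361/2543)   [reduce mod 2543]
reciprocity: (361/2543) = +1·(2543/361) since 361 mod 4 = 1, 2543 mod 4 = 3; sign now +1
(2543/361) = (16/361)   [reduce mod 361]
16 = 2^4·1; (2/361) = +1 since 361 mod 8 = 1, so (16/361) = (+1)^4·(1/361); sign now +1
(1/361) = 1; final value = sign = +1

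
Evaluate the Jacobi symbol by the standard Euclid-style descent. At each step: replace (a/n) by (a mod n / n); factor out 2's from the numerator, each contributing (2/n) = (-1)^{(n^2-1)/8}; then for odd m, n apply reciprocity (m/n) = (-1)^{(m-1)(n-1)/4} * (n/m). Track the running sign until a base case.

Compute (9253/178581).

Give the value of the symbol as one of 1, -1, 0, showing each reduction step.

flip (9253/178581) -> (178581/9253): both odd, 9253 mod 4 = 1, 178581 mod 4 = 1, so the flip contributes +1; sign now +1
(178581/9253): 178581 mod 9253 = 2774, so (178581/9253) = (2774/9253)
factor out 2^1: 2774 = 2^1·1387; with 9253 mod 8 = 5, (2/9253) = -1; sign now -1; continue with (1387/9253)
flip (1387/9253) -> (9253/1387): both odd, 1387 mod 4 = 3, 9253 mod 4 = 1, so the flip contributes +1; sign now -1
(9253/1387): 9253 mod 1387 = 931, so (9253/1387) = (931/1387)
flip (931/1387) -> (1387/931): both odd, 931 mod 4 = 3, 1387 mod 4 = 3, so the flip contributes -1; sign now +1
(1387/931): 1387 mod 931 = 456, so (1387/931) = (456/931)
factor out 2^3: 456 = 2^3·57; with 931 mod 8 = 3, (2/931) = -1; sign now -1; continue with (57/931)
flip (57/931) -> (931/57): both odd, 57 mod 4 = 1, 931 mod 4 = 3, so the flip contributes +1; sign now -1
(931/57): 931 mod 57 = 19, so (931/57) = (19/57)
flip (19/57) -> (57/19): both odd, 19 mod 4 = 3, 57 mod 4 = 1, so the flip contributes +1; sign now -1
(57/19): 57 mod 19 = 0, so (57/19) = (0/19)
reached (0/19); gcd(a, n) > 1, so (0/19) = 0 and the symbol is 0

0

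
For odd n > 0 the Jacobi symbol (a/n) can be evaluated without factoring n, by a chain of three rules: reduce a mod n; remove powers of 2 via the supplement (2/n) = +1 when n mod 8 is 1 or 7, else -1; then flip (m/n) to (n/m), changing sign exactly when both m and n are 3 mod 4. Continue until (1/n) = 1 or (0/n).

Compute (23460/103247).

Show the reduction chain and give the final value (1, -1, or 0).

0

factor out 2^2: 23460 = 2^2·5865; with 103247 mod 8 = 7, (2/103247) = +1; sign now +1; continue with (5865/103247)
flip (5865/103247) -> (103247/5865): both odd, 5865 mod 4 = 1, 103247 mod 4 = 3, so the flip contributes +1; sign now +1
(103247/5865): 103247 mod 5865 = 3542, so (103247/5865) = (3542/5865)
factor out 2^1: 3542 = 2^1·1771; with 5865 mod 8 = 1, (2/5865) = +1; sign now +1; continue with (1771/5865)
flip (1771/5865) -> (5865/1771): both odd, 1771 mod 4 = 3, 5865 mod 4 = 1, so the flip contributes +1; sign now +1
(5865/1771): 5865 mod 1771 = 552, so (5865/1771) = (552/1771)
factor out 2^3: 552 = 2^3·69; with 1771 mod 8 = 3, (2/1771) = -1; sign now -1; continue with (69/1771)
flip (69/1771) -> (1771/69): both odd, 69 mod 4 = 1, 1771 mod 4 = 3, so the flip contributes +1; sign now -1
(1771/69): 1771 mod 69 = 46, so (1771/69) = (46/69)
factor out 2^1: 46 = 2^1·23; with 69 mod 8 = 5, (2/69) = -1; sign now +1; continue with (23/69)
flip (23/69) -> (69/23): both odd, 23 mod 4 = 3, 69 mod 4 = 1, so the flip contributes +1; sign now +1
(69/23): 69 mod 23 = 0, so (69/23) = (0/23)
reached (0/23); gcd(a, n) > 1, so (0/23) = 0 and the symbol is 0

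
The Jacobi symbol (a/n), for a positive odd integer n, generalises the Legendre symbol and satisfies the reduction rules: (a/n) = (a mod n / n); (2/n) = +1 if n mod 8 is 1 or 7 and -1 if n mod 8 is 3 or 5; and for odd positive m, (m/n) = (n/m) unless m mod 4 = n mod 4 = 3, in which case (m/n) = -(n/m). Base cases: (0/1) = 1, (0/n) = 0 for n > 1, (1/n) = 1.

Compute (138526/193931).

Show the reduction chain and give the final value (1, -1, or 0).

factor out 2^1: 138526 = 2^1·69263; with 193931 mod 8 = 3, (2/193931) = -1; sign now -1; continue with (69263/193931)
flip (69263/193931) -> (193931/69263): both odd, 69263 mod 4 = 3, 193931 mod 4 = 3, so the flip contributes -1; sign now +1
(193931/69263): 193931 mod 69263 = 55405, so (193931/69263) = (55405/69263)
flip (55405/69263) -> (69263/55405): both odd, 55405 mod 4 = 1, 69263 mod 4 = 3, so the flip contributes +1; sign now +1
(69263/55405): 69263 mod 55405 = 13858, so (69263/55405) = (13858/55405)
factor out 2^1: 13858 = 2^1·6929; with 55405 mod 8 = 5, (2/55405) = -1; sign now -1; continue with (6929/55405)
flip (6929/55405) -> (55405/6929): both odd, 6929 mod 4 = 1, 55405 mod 4 = 1, so the flip contributes +1; sign now -1
(55405/6929): 55405 mod 6929 = 6902, so (55405/6929) = (6902/6929)
factor out 2^1: 6902 = 2^1·3451; with 6929 mod 8 = 1, (2/6929) = +1; sign now -1; continue with (3451/6929)
flip (3451/6929) -> (6929/3451): both odd, 3451 mod 4 = 3, 6929 mod 4 = 1, so the flip contributes +1; sign now -1
(6929/3451): 6929 mod 3451 = 27, so (6929/3451) = (27/3451)
flip (27/3451) -> (3451/27): both odd, 27 mod 4 = 3, 3451 mod 4 = 3, so the flip contributes -1; sign now +1
(3451/27): 3451 mod 27 = 22, so (3451/27) = (22/27)
factor out 2^1: 22 = 2^1·11; with 27 mod 8 = 3, (2/27) = -1; sign now -1; continue with (11/27)
flip (11/27) -> (27/11): both odd, 11 mod 4 = 3, 27 mod 4 = 3, so the flip contributes -1; sign now +1
(27/11): 27 mod 11 = 5, so (27/11) = (5/11)
flip (5/11) -> (11/5): both odd, 5 mod 4 = 1, 11 mod 4 = 3, so the flip contributes +1; sign now +1
(11/5): 11 mod 5 = 1, so (11/5) = (1/5)
reached (1/5) = 1, so the symbol is +1

1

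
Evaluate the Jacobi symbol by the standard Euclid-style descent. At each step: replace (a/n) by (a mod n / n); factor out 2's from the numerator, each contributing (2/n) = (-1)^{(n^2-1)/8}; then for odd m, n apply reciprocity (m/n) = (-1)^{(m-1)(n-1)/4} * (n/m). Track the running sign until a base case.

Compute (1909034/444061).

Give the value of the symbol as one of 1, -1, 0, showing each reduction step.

-1

(1909034/444061): 1909034 mod 444061 = 132790, so (1909034/444061) = (132790/444061)
factor out 2^1: 132790 = 2^1·66395; with 444061 mod 8 = 5, (2/444061) = -1; sign now -1; continue with (66395/444061)
flip (66395/444061) -> (444061/66395): both odd, 66395 mod 4 = 3, 444061 mod 4 = 1, so the flip contributes +1; sign now -1
(444061/66395): 444061 mod 66395 = 45691, so (444061/66395) = (45691/66395)
flip (45691/66395) -> (66395/45691): both odd, 45691 mod 4 = 3, 66395 mod 4 = 3, so the flip contributes -1; sign now +1
(66395/45691): 66395 mod 45691 = 20704, so (66395/45691) = (20704/45691)
factor out 2^5: 20704 = 2^5·647; with 45691 mod 8 = 3, (2/45691) = -1; sign now -1; continue with (647/45691)
flip (647/45691) -> (45691/647): both odd, 647 mod 4 = 3, 45691 mod 4 = 3, so the flip contributes -1; sign now +1
(45691/647): 45691 mod 647 = 401, so (45691/647) = (401/647)
flip (401/647) -> (647/401): both odd, 401 mod 4 = 1, 647 mod 4 = 3, so the flip contributes +1; sign now +1
(647/401): 647 mod 401 = 246, so (647/401) = (246/401)
factor out 2^1: 246 = 2^1·123; with 401 mod 8 = 1, (2/401) = +1; sign now +1; continue with (123/401)
flip (123/401) -> (401/123): both odd, 123 mod 4 = 3, 401 mod 4 = 1, so the flip contributes +1; sign now +1
(401/123): 401 mod 123 = 32, so (401/123) = (32/123)
factor out 2^5: 32 = 2^5·1; with 123 mod 8 = 3, (2/123) = -1; sign now -1; continue with (1/123)
reached (1/123) = 1, so the symbol is -1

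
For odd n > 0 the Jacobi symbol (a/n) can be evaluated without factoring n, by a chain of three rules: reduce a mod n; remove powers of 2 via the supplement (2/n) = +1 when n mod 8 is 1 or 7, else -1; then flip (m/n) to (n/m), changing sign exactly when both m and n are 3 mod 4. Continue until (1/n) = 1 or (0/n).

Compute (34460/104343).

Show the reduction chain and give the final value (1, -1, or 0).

-1

factor out 2^2: 34460 = 2^2·8615; with 104343 mod 8 = 7, (2/104343) = +1; sign now +1; continue with (8615/104343)
flip (8615/104343) -> (104343/8615): both odd, 8615 mod 4 = 3, 104343 mod 4 = 3, so the flip contributes -1; sign now -1
(104343/8615): 104343 mod 8615 = 963, so (104343/8615) = (963/8615)
flip (963/8615) -> (8615/963): both odd, 963 mod 4 = 3, 8615 mod 4 = 3, so the flip contributes -1; sign now +1
(8615/963): 8615 mod 963 = 911, so (8615/963) = (911/963)
flip (911/963) -> (963/911): both odd, 911 mod 4 = 3, 963 mod 4 = 3, so the flip contributes -1; sign now -1
(963/911): 963 mod 911 = 52, so (963/911) = (52/911)
factor out 2^2: 52 = 2^2·13; with 911 mod 8 = 7, (2/911) = +1; sign now -1; continue with (13/911)
flip (13/911) -> (911/13): both odd, 13 mod 4 = 1, 911 mod 4 = 3, so the flip contributes +1; sign now -1
(911/13): 911 mod 13 = 1, so (911/13) = (1/13)
reached (1/13) = 1, so the symbol is -1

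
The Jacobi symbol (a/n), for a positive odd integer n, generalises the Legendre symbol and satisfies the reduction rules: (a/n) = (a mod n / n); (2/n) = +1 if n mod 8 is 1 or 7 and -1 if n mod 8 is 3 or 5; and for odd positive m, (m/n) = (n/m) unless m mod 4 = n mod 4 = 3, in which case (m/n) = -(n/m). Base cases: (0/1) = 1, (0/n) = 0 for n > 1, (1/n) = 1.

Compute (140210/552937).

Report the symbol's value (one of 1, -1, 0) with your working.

0

140210 = 2^1·70105; (2/552937) = +1 since 552937 mod 8 = 1, so (140210/552937) = (+1)^1·(70105/552937); sign now +1
reciprocity: (70105/552937) = +1·(552937/70105) since 70105 mod 4 = 1, 552937 mod 4 = 1; sign now +1
(552937/70105) = (62202/70105)   [reduce mod 70105]
62202 = 2^1·31101; (2/70105) = +1 since 70105 mod 8 = 1, so (62202/70105) = (+1)^1·(31101/70105); sign now +1
reciprocity: (31101/70105) = +1·(70105/31101) since 31101 mod 4 = 1, 70105 mod 4 = 1; sign now +1
(70105/31101) = (7903/31101)   [reduce mod 31101]
reciprocity: (7903/31101) = +1·(31101/7903) since 7903 mod 4 = 3, 31101 mod 4 = 1; sign now +1
(31101/7903) = (7392/7903)   [reduce mod 7903]
7392 = 2^5·231; (2/7903) = +1 since 7903 mod 8 = 7, so (7392/7903) = (+1)^5·(231/7903); sign now +1
reciprocity: (231/7903) = -1·(7903/231) since 231 mod 4 = 3, 7903 mod 4 = 3; sign now -1
(7903/231) = (49/231)   [reduce mod 231]
reciprocity: (49/231) = +1·(231/49) since 49 mod 4 = 1, 231 mod 4 = 3; sign now -1
(231/49) = (35/49)   [reduce mod 49]
reciprocity: (35/49) = +1·(49/35) since 35 mod 4 = 3, 49 mod 4 = 1; sign now -1
(49/35) = (14/35)   [reduce mod 35]
14 = 2^1·7; (2/35) = -1 since 35 mod 8 = 3, so (14/35) = (-1)^1·(7/35); sign now +1
reciprocity: (7/35) = -1·(35/7) since 7 mod 4 = 3, 35 mod 4 = 3; sign now -1
(35/7) = (0/7)   [reduce mod 7]
(0/7) = 0   [gcd(a, n) > 1]; final value = 0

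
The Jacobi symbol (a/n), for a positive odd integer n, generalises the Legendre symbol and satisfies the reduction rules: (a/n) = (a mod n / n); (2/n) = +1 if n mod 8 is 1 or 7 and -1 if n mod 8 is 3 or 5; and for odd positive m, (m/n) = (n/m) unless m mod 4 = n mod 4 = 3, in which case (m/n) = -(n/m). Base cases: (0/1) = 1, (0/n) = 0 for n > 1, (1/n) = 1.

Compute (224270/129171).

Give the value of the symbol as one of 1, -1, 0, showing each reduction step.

-1

(224270/129171) = (95099/129171)   [reduce mod 129171]
reciprocity: (95099/129171) = -1·(129171/95099) since 95099 mod 4 = 3, 129171 mod 4 = 3; sign now -1
(129171/95099) = (34072/95099)   [reduce mod 95099]
34072 = 2^3·4259; (2/95099) = -1 since 95099 mod 8 = 3, so (34072/95099) = (-1)^3·(4259/95099); sign now +1
reciprocity: (4259/95099) = -1·(95099/4259) since 4259 mod 4 = 3, 95099 mod 4 = 3; sign now -1
(95099/4259) = (1401/4259)   [reduce mod 4259]
reciprocity: (1401/4259) = +1·(4259/1401) since 1401 mod 4 = 1, 4259 mod 4 = 3; sign now -1
(4259/1401) = (56/1401)   [reduce mod 1401]
56 = 2^3·7; (2/1401) = +1 since 1401 mod 8 = 1, so (56/1401) = (+1)^3·(7/1401); sign now -1
reciprocity: (7/1401) = +1·(1401/7) since 7 mod 4 = 3, 1401 mod 4 = 1; sign now -1
(1401/7) = (1/7)   [reduce mod 7]
(1/7) = 1; final value = sign = -1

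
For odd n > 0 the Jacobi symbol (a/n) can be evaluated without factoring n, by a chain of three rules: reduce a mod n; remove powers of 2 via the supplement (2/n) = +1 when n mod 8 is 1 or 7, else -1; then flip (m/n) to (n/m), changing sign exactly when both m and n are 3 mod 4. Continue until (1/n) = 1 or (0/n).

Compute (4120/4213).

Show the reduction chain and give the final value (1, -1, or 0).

1

4120 = 2^3·515; (2/4213) = -1 since 4213 mod 8 = 5, so (4120/4213) = (-1)^3·(515/4213); sign now -1
reciprocity: (515/4213) = +1·(4213/515) since 515 mod 4 = 3, 4213 mod 4 = 1; sign now -1
(4213/515) = (93/515)   [reduce mod 515]
reciprocity: (93/515) = +1·(515/93) since 93 mod 4 = 1, 515 mod 4 = 3; sign now -1
(515/93) = (50/93)   [reduce mod 93]
50 = 2^1·25; (2/93) = -1 since 93 mod 8 = 5, so (50/93) = (-1)^1·(25/93); sign now +1
reciprocity: (25/93) = +1·(93/25) since 25 mod 4 = 1, 93 mod 4 = 1; sign now +1
(93/25) = (18/25)   [reduce mod 25]
18 = 2^1·9; (2/25) = +1 since 25 mod 8 = 1, so (18/25) = (+1)^1·(9/25); sign now +1
reciprocity: (9/25) = +1·(25/9) since 9 mod 4 = 1, 25 mod 4 = 1; sign now +1
(25/9) = (7/9)   [reduce mod 9]
reciprocity: (7/9) = +1·(9/7) since 7 mod 4 = 3, 9 mod 4 = 1; sign now +1
(9/7) = (2/7)   [reduce mod 7]
2 = 2^1·1; (2/7) = +1 since 7 mod 8 = 7, so (2/7) = (+1)^1·(1/7); sign now +1
(1/7) = 1; final value = sign = +1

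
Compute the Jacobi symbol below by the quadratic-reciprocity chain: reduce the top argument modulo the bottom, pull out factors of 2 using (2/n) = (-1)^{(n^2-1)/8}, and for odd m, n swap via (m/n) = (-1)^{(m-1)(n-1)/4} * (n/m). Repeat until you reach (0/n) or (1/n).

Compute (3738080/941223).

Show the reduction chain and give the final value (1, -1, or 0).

(3738080/941223): 3738080 mod 941223 = 914411, so (3738080/941223) = (914411/941223)
flip (914411/941223) -> (941223/914411): both odd, 914411 mod 4 = 3, 941223 mod 4 = 3, so the flip contributes -1; sign now -1
(941223/914411): 941223 mod 914411 = 26812, so (941223/914411) = (26812/914411)
factor out 2^2: 26812 = 2^2·6703; with 914411 mod 8 = 3, (2/914411) = -1; sign now -1; continue with (6703/914411)
flip (6703/914411) -> (914411/6703): both odd, 6703 mod 4 = 3, 914411 mod 4 = 3, so the flip contributes -1; sign now +1
(914411/6703): 914411 mod 6703 = 2803, so (914411/6703) = (2803/6703)
flip (2803/6703) -> (6703/2803): both odd, 2803 mod 4 = 3, 6703 mod 4 = 3, so the flip contributes -1; sign now -1
(6703/2803): 6703 mod 2803 = 1097, so (6703/2803) = (1097/2803)
flip (1097/2803) -> (2803/1097): both odd, 1097 mod 4 = 1, 2803 mod 4 = 3, so the flip contributes +1; sign now -1
(2803/1097): 2803 mod 1097 = 609, so (2803/1097) = (609/1097)
flip (609/1097) -> (1097/609): both odd, 609 mod 4 = 1, 1097 mod 4 = 1, so the flip contributes +1; sign now -1
(1097/609): 1097 mod 609 = 488, so (1097/609) = (488/609)
factor out 2^3: 488 = 2^3·61; with 609 mod 8 = 1, (2/609) = +1; sign now -1; continue with (61/609)
flip (61/609) -> (609/61): both odd, 61 mod 4 = 1, 609 mod 4 = 1, so the flip contributes +1; sign now -1
(609/61): 609 mod 61 = 60, so (609/61) = (60/61)
factor out 2^2: 60 = 2^2·15; with 61 mod 8 = 5, (2/61) = -1; sign now -1; continue with (15/61)
flip (15/61) -> (61/15): both odd, 15 mod 4 = 3, 61 mod 4 = 1, so the flip contributes +1; sign now -1
(61/15): 61 mod 15 = 1, so (61/15) = (1/15)
reached (1/15) = 1, so the symbol is -1

-1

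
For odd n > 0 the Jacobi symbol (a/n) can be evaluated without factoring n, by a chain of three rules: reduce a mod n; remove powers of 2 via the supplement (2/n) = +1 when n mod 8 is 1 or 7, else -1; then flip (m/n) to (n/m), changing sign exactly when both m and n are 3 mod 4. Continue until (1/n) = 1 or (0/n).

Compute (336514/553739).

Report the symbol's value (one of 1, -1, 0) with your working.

factor out 2^1: 336514 = 2^1·168257; with 553739 mod 8 = 3, (2/553739) = -1; sign now -1; continue with (168257/553739)
flip (168257/553739) -> (553739/168257): both odd, 168257 mod 4 = 1, 553739 mod 4 = 3, so the flip contributes +1; sign now -1
(553739/168257): 553739 mod 168257 = 48968, so (553739/168257) = (48968/168257)
factor out 2^3: 48968 = 2^3·6121; with 168257 mod 8 = 1, (2/168257) = +1; sign now -1; continue with (6121/168257)
flip (6121/168257) -> (168257/6121): both odd, 6121 mod 4 = 1, 168257 mod 4 = 1, so the flip contributes +1; sign now -1
(168257/6121): 168257 mod 6121 = 2990, so (168257/6121) = (2990/6121)
factor out 2^1: 2990 = 2^1·1495; with 6121 mod 8 = 1, (2/6121) = +1; sign now -1; continue with (1495/6121)
flip (1495/6121) -> (6121/1495): both odd, 1495 mod 4 = 3, 6121 mod 4 = 1, so the flip contributes +1; sign now -1
(6121/1495): 6121 mod 1495 = 141, so (6121/1495) = (141/1495)
flip (141/1495) -> (1495/141): both odd, 141 mod 4 = 1, 1495 mod 4 = 3, so the flip contributes +1; sign now -1
(1495/141): 1495 mod 141 = 85, so (1495/141) = (85/141)
flip (85/141) -> (141/85): both odd, 85 mod 4 = 1, 141 mod 4 = 1, so the flip contributes +1; sign now -1
(141/85): 141 mod 85 = 56, so (141/85) = (56/85)
factor out 2^3: 56 = 2^3·7; with 85 mod 8 = 5, (2/85) = -1; sign now +1; continue with (7/85)
flip (7/85) -> (85/7): both odd, 7 mod 4 = 3, 85 mod 4 = 1, so the flip contributes +1; sign now +1
(85/7): 85 mod 7 = 1, so (85/7) = (1/7)
reached (1/7) = 1, so the symbol is +1

1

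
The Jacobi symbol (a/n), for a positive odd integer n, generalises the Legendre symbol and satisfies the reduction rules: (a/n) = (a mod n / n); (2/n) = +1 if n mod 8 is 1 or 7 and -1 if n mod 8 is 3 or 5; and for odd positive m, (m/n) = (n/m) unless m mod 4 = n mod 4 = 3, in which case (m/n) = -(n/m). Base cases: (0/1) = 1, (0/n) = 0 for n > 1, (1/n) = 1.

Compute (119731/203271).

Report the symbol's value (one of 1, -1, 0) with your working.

reciprocity: (119731/203271) = -1·(203271/119731) since 119731 mod 4 = 3, 203271 mod 4 = 3; sign now -1
(203271/119731) = (83540/119731)   [reduce mod 119731]
83540 = 2^2·20885; (2/119731) = -1 since 119731 mod 8 = 3, so (83540/119731) = (-1)^2·(20885/119731); sign now -1
reciprocity: (20885/119731) = +1·(119731/20885) since 20885 mod 4 = 1, 119731 mod 4 = 3; sign now -1
(119731/20885) = (15306/20885)   [reduce mod 20885]
15306 = 2^1·7653; (2/20885) = -1 since 20885 mod 8 = 5, so (15306/20885) = (-1)^1·(7653/20885); sign now +1
reciprocity: (7653/20885) = +1·(20885/7653) since 7653 mod 4 = 1, 20885 mod 4 = 1; sign now +1
(20885/7653) = (5579/7653)   [reduce mod 7653]
reciprocity: (5579/7653) = +1·(7653/5579) since 5579 mod 4 = 3, 7653 mod 4 = 1; sign now +1
(7653/5579) = (2074/5579)   [reduce mod 5579]
2074 = 2^1·1037; (2/5579) = -1 since 5579 mod 8 = 3, so (2074/5579) = (-1)^1·(1037/5579); sign now -1
reciprocity: (1037/5579) = +1·(5579/1037) since 1037 mod 4 = 1, 5579 mod 4 = 3; sign now -1
(5579/1037) = (394/1037)   [reduce mod 1037]
394 = 2^1·197; (2/1037) = -1 since 1037 mod 8 = 5, so (394/1037) = (-1)^1·(197/1037); sign now +1
reciprocity: (197/1037) = +1·(1037/197) since 197 mod 4 = 1, 1037 mod 4 = 1; sign now +1
(1037/197) = (52/197)   [reduce mod 197]
52 = 2^2·13; (2/197) = -1 since 197 mod 8 = 5, so (52/197) = (-1)^2·(13/197); sign now +1
reciprocity: (13/197) = +1·(197/13) since 13 mod 4 = 1, 197 mod 4 = 1; sign now +1
(197/13) = (2/13)   [reduce mod 13]
2 = 2^1·1; (2/13) = -1 since 13 mod 8 = 5, so (2/13) = (-1)^1·(1/13); sign now -1
(1/13) = 1; final value = sign = -1

-1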